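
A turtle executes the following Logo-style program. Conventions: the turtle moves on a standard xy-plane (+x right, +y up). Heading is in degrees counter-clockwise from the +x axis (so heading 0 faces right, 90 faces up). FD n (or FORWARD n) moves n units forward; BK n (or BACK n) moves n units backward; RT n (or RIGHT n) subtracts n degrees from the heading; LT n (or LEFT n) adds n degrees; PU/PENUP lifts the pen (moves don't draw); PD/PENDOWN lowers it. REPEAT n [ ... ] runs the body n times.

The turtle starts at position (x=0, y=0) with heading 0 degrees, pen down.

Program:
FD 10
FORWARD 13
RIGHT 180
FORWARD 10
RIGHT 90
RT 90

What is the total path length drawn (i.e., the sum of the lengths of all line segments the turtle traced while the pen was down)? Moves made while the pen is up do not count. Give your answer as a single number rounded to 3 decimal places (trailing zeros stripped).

Executing turtle program step by step:
Start: pos=(0,0), heading=0, pen down
FD 10: (0,0) -> (10,0) [heading=0, draw]
FD 13: (10,0) -> (23,0) [heading=0, draw]
RT 180: heading 0 -> 180
FD 10: (23,0) -> (13,0) [heading=180, draw]
RT 90: heading 180 -> 90
RT 90: heading 90 -> 0
Final: pos=(13,0), heading=0, 3 segment(s) drawn

Segment lengths:
  seg 1: (0,0) -> (10,0), length = 10
  seg 2: (10,0) -> (23,0), length = 13
  seg 3: (23,0) -> (13,0), length = 10
Total = 33

Answer: 33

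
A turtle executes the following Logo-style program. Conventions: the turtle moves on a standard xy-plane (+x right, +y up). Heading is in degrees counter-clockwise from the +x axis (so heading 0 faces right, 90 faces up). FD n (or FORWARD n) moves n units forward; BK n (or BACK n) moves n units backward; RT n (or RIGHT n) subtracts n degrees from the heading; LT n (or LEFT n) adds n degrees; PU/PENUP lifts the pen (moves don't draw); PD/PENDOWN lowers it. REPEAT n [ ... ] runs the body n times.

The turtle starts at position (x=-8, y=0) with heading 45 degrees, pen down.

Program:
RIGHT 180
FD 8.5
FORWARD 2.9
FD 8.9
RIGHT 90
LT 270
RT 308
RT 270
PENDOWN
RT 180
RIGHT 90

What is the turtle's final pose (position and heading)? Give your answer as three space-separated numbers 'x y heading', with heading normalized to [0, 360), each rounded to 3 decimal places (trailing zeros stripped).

Answer: -22.354 -14.354 277

Derivation:
Executing turtle program step by step:
Start: pos=(-8,0), heading=45, pen down
RT 180: heading 45 -> 225
FD 8.5: (-8,0) -> (-14.01,-6.01) [heading=225, draw]
FD 2.9: (-14.01,-6.01) -> (-16.061,-8.061) [heading=225, draw]
FD 8.9: (-16.061,-8.061) -> (-22.354,-14.354) [heading=225, draw]
RT 90: heading 225 -> 135
LT 270: heading 135 -> 45
RT 308: heading 45 -> 97
RT 270: heading 97 -> 187
PD: pen down
RT 180: heading 187 -> 7
RT 90: heading 7 -> 277
Final: pos=(-22.354,-14.354), heading=277, 3 segment(s) drawn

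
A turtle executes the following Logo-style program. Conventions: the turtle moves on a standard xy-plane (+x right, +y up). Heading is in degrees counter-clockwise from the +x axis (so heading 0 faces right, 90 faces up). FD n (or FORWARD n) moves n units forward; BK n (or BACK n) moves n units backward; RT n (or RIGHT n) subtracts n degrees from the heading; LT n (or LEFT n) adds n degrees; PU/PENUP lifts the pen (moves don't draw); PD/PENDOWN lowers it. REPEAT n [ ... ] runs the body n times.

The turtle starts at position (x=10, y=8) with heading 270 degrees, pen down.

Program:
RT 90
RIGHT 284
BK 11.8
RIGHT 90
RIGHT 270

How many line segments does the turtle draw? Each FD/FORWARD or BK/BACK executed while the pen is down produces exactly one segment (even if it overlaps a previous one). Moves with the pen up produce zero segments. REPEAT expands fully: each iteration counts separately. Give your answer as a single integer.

Executing turtle program step by step:
Start: pos=(10,8), heading=270, pen down
RT 90: heading 270 -> 180
RT 284: heading 180 -> 256
BK 11.8: (10,8) -> (12.855,19.449) [heading=256, draw]
RT 90: heading 256 -> 166
RT 270: heading 166 -> 256
Final: pos=(12.855,19.449), heading=256, 1 segment(s) drawn
Segments drawn: 1

Answer: 1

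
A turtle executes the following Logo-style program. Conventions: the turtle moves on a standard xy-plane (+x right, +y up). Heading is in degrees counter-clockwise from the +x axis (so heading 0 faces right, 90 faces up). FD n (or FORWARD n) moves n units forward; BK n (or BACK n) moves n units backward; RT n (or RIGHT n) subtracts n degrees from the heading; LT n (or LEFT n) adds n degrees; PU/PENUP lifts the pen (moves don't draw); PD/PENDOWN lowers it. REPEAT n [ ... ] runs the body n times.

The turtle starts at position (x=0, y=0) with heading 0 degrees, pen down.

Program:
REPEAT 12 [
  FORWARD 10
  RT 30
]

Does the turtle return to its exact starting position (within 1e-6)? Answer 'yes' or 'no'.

Answer: yes

Derivation:
Executing turtle program step by step:
Start: pos=(0,0), heading=0, pen down
REPEAT 12 [
  -- iteration 1/12 --
  FD 10: (0,0) -> (10,0) [heading=0, draw]
  RT 30: heading 0 -> 330
  -- iteration 2/12 --
  FD 10: (10,0) -> (18.66,-5) [heading=330, draw]
  RT 30: heading 330 -> 300
  -- iteration 3/12 --
  FD 10: (18.66,-5) -> (23.66,-13.66) [heading=300, draw]
  RT 30: heading 300 -> 270
  -- iteration 4/12 --
  FD 10: (23.66,-13.66) -> (23.66,-23.66) [heading=270, draw]
  RT 30: heading 270 -> 240
  -- iteration 5/12 --
  FD 10: (23.66,-23.66) -> (18.66,-32.321) [heading=240, draw]
  RT 30: heading 240 -> 210
  -- iteration 6/12 --
  FD 10: (18.66,-32.321) -> (10,-37.321) [heading=210, draw]
  RT 30: heading 210 -> 180
  -- iteration 7/12 --
  FD 10: (10,-37.321) -> (0,-37.321) [heading=180, draw]
  RT 30: heading 180 -> 150
  -- iteration 8/12 --
  FD 10: (0,-37.321) -> (-8.66,-32.321) [heading=150, draw]
  RT 30: heading 150 -> 120
  -- iteration 9/12 --
  FD 10: (-8.66,-32.321) -> (-13.66,-23.66) [heading=120, draw]
  RT 30: heading 120 -> 90
  -- iteration 10/12 --
  FD 10: (-13.66,-23.66) -> (-13.66,-13.66) [heading=90, draw]
  RT 30: heading 90 -> 60
  -- iteration 11/12 --
  FD 10: (-13.66,-13.66) -> (-8.66,-5) [heading=60, draw]
  RT 30: heading 60 -> 30
  -- iteration 12/12 --
  FD 10: (-8.66,-5) -> (0,0) [heading=30, draw]
  RT 30: heading 30 -> 0
]
Final: pos=(0,0), heading=0, 12 segment(s) drawn

Start position: (0, 0)
Final position: (0, 0)
Distance = 0; < 1e-6 -> CLOSED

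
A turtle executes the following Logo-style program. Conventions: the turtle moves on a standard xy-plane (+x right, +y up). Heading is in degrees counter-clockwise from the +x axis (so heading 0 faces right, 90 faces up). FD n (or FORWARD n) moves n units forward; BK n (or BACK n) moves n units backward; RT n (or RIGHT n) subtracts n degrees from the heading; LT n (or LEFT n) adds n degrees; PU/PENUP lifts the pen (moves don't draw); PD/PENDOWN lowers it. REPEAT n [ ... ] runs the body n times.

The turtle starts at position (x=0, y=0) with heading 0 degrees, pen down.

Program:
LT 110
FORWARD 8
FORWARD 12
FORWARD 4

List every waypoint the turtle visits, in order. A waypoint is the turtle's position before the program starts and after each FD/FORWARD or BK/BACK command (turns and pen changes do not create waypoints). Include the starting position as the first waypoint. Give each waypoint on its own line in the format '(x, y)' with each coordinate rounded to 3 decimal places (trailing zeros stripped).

Executing turtle program step by step:
Start: pos=(0,0), heading=0, pen down
LT 110: heading 0 -> 110
FD 8: (0,0) -> (-2.736,7.518) [heading=110, draw]
FD 12: (-2.736,7.518) -> (-6.84,18.794) [heading=110, draw]
FD 4: (-6.84,18.794) -> (-8.208,22.553) [heading=110, draw]
Final: pos=(-8.208,22.553), heading=110, 3 segment(s) drawn
Waypoints (4 total):
(0, 0)
(-2.736, 7.518)
(-6.84, 18.794)
(-8.208, 22.553)

Answer: (0, 0)
(-2.736, 7.518)
(-6.84, 18.794)
(-8.208, 22.553)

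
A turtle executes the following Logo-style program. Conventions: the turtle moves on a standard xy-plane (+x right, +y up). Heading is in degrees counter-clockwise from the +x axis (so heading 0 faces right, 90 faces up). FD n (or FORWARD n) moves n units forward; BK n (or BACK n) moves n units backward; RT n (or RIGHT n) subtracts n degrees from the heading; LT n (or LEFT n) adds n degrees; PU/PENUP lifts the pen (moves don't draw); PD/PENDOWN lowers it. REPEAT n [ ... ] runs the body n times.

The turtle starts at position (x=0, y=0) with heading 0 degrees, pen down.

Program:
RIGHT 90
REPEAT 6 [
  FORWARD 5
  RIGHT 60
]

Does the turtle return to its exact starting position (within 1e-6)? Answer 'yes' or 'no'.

Executing turtle program step by step:
Start: pos=(0,0), heading=0, pen down
RT 90: heading 0 -> 270
REPEAT 6 [
  -- iteration 1/6 --
  FD 5: (0,0) -> (0,-5) [heading=270, draw]
  RT 60: heading 270 -> 210
  -- iteration 2/6 --
  FD 5: (0,-5) -> (-4.33,-7.5) [heading=210, draw]
  RT 60: heading 210 -> 150
  -- iteration 3/6 --
  FD 5: (-4.33,-7.5) -> (-8.66,-5) [heading=150, draw]
  RT 60: heading 150 -> 90
  -- iteration 4/6 --
  FD 5: (-8.66,-5) -> (-8.66,0) [heading=90, draw]
  RT 60: heading 90 -> 30
  -- iteration 5/6 --
  FD 5: (-8.66,0) -> (-4.33,2.5) [heading=30, draw]
  RT 60: heading 30 -> 330
  -- iteration 6/6 --
  FD 5: (-4.33,2.5) -> (0,0) [heading=330, draw]
  RT 60: heading 330 -> 270
]
Final: pos=(0,0), heading=270, 6 segment(s) drawn

Start position: (0, 0)
Final position: (0, 0)
Distance = 0; < 1e-6 -> CLOSED

Answer: yes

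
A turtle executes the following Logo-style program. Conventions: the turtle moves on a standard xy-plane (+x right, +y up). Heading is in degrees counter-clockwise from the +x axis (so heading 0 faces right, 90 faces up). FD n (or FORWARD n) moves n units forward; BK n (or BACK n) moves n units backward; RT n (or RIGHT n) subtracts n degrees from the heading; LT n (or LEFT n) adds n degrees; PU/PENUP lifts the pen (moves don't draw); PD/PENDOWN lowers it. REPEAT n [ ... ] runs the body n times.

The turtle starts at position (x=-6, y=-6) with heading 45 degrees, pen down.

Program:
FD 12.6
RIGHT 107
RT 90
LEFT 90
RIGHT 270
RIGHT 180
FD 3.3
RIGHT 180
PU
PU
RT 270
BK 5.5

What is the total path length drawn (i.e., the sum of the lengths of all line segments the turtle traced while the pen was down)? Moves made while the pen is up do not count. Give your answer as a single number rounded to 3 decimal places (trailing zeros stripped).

Executing turtle program step by step:
Start: pos=(-6,-6), heading=45, pen down
FD 12.6: (-6,-6) -> (2.91,2.91) [heading=45, draw]
RT 107: heading 45 -> 298
RT 90: heading 298 -> 208
LT 90: heading 208 -> 298
RT 270: heading 298 -> 28
RT 180: heading 28 -> 208
FD 3.3: (2.91,2.91) -> (-0.004,1.36) [heading=208, draw]
RT 180: heading 208 -> 28
PU: pen up
PU: pen up
RT 270: heading 28 -> 118
BK 5.5: (-0.004,1.36) -> (2.578,-3.496) [heading=118, move]
Final: pos=(2.578,-3.496), heading=118, 2 segment(s) drawn

Segment lengths:
  seg 1: (-6,-6) -> (2.91,2.91), length = 12.6
  seg 2: (2.91,2.91) -> (-0.004,1.36), length = 3.3
Total = 15.9

Answer: 15.9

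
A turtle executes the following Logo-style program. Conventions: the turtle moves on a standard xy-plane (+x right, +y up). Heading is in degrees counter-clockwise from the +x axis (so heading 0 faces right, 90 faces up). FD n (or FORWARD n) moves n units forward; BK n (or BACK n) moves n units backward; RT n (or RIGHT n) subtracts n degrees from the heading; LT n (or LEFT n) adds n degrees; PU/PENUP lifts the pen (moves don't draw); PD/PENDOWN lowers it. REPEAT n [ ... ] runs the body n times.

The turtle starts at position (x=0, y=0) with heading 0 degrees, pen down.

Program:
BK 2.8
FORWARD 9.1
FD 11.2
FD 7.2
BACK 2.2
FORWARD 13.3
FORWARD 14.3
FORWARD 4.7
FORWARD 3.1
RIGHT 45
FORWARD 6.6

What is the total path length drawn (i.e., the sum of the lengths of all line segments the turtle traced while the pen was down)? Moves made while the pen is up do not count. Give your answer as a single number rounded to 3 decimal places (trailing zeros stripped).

Executing turtle program step by step:
Start: pos=(0,0), heading=0, pen down
BK 2.8: (0,0) -> (-2.8,0) [heading=0, draw]
FD 9.1: (-2.8,0) -> (6.3,0) [heading=0, draw]
FD 11.2: (6.3,0) -> (17.5,0) [heading=0, draw]
FD 7.2: (17.5,0) -> (24.7,0) [heading=0, draw]
BK 2.2: (24.7,0) -> (22.5,0) [heading=0, draw]
FD 13.3: (22.5,0) -> (35.8,0) [heading=0, draw]
FD 14.3: (35.8,0) -> (50.1,0) [heading=0, draw]
FD 4.7: (50.1,0) -> (54.8,0) [heading=0, draw]
FD 3.1: (54.8,0) -> (57.9,0) [heading=0, draw]
RT 45: heading 0 -> 315
FD 6.6: (57.9,0) -> (62.567,-4.667) [heading=315, draw]
Final: pos=(62.567,-4.667), heading=315, 10 segment(s) drawn

Segment lengths:
  seg 1: (0,0) -> (-2.8,0), length = 2.8
  seg 2: (-2.8,0) -> (6.3,0), length = 9.1
  seg 3: (6.3,0) -> (17.5,0), length = 11.2
  seg 4: (17.5,0) -> (24.7,0), length = 7.2
  seg 5: (24.7,0) -> (22.5,0), length = 2.2
  seg 6: (22.5,0) -> (35.8,0), length = 13.3
  seg 7: (35.8,0) -> (50.1,0), length = 14.3
  seg 8: (50.1,0) -> (54.8,0), length = 4.7
  seg 9: (54.8,0) -> (57.9,0), length = 3.1
  seg 10: (57.9,0) -> (62.567,-4.667), length = 6.6
Total = 74.5

Answer: 74.5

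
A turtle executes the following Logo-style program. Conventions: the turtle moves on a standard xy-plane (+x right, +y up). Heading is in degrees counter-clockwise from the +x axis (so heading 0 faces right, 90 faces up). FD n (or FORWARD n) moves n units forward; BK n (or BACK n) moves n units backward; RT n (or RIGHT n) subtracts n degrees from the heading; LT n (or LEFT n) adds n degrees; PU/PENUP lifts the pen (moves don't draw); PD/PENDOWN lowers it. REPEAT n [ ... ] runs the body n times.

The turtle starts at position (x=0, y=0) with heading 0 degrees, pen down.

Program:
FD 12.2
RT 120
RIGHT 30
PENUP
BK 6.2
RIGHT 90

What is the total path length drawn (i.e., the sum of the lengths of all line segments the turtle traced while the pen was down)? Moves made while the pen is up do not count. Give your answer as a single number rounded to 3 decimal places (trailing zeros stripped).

Answer: 12.2

Derivation:
Executing turtle program step by step:
Start: pos=(0,0), heading=0, pen down
FD 12.2: (0,0) -> (12.2,0) [heading=0, draw]
RT 120: heading 0 -> 240
RT 30: heading 240 -> 210
PU: pen up
BK 6.2: (12.2,0) -> (17.569,3.1) [heading=210, move]
RT 90: heading 210 -> 120
Final: pos=(17.569,3.1), heading=120, 1 segment(s) drawn

Segment lengths:
  seg 1: (0,0) -> (12.2,0), length = 12.2
Total = 12.2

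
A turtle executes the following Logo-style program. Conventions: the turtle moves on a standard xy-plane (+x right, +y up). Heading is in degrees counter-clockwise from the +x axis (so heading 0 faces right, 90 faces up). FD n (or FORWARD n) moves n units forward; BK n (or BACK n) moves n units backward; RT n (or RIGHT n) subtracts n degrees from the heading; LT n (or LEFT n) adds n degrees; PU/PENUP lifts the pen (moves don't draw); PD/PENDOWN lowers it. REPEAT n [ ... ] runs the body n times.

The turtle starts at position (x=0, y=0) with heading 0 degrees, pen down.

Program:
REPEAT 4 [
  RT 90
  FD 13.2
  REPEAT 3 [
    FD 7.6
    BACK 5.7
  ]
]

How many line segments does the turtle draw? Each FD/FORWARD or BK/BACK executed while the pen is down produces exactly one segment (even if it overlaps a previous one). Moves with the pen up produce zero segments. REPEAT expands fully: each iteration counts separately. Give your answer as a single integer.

Executing turtle program step by step:
Start: pos=(0,0), heading=0, pen down
REPEAT 4 [
  -- iteration 1/4 --
  RT 90: heading 0 -> 270
  FD 13.2: (0,0) -> (0,-13.2) [heading=270, draw]
  REPEAT 3 [
    -- iteration 1/3 --
    FD 7.6: (0,-13.2) -> (0,-20.8) [heading=270, draw]
    BK 5.7: (0,-20.8) -> (0,-15.1) [heading=270, draw]
    -- iteration 2/3 --
    FD 7.6: (0,-15.1) -> (0,-22.7) [heading=270, draw]
    BK 5.7: (0,-22.7) -> (0,-17) [heading=270, draw]
    -- iteration 3/3 --
    FD 7.6: (0,-17) -> (0,-24.6) [heading=270, draw]
    BK 5.7: (0,-24.6) -> (0,-18.9) [heading=270, draw]
  ]
  -- iteration 2/4 --
  RT 90: heading 270 -> 180
  FD 13.2: (0,-18.9) -> (-13.2,-18.9) [heading=180, draw]
  REPEAT 3 [
    -- iteration 1/3 --
    FD 7.6: (-13.2,-18.9) -> (-20.8,-18.9) [heading=180, draw]
    BK 5.7: (-20.8,-18.9) -> (-15.1,-18.9) [heading=180, draw]
    -- iteration 2/3 --
    FD 7.6: (-15.1,-18.9) -> (-22.7,-18.9) [heading=180, draw]
    BK 5.7: (-22.7,-18.9) -> (-17,-18.9) [heading=180, draw]
    -- iteration 3/3 --
    FD 7.6: (-17,-18.9) -> (-24.6,-18.9) [heading=180, draw]
    BK 5.7: (-24.6,-18.9) -> (-18.9,-18.9) [heading=180, draw]
  ]
  -- iteration 3/4 --
  RT 90: heading 180 -> 90
  FD 13.2: (-18.9,-18.9) -> (-18.9,-5.7) [heading=90, draw]
  REPEAT 3 [
    -- iteration 1/3 --
    FD 7.6: (-18.9,-5.7) -> (-18.9,1.9) [heading=90, draw]
    BK 5.7: (-18.9,1.9) -> (-18.9,-3.8) [heading=90, draw]
    -- iteration 2/3 --
    FD 7.6: (-18.9,-3.8) -> (-18.9,3.8) [heading=90, draw]
    BK 5.7: (-18.9,3.8) -> (-18.9,-1.9) [heading=90, draw]
    -- iteration 3/3 --
    FD 7.6: (-18.9,-1.9) -> (-18.9,5.7) [heading=90, draw]
    BK 5.7: (-18.9,5.7) -> (-18.9,0) [heading=90, draw]
  ]
  -- iteration 4/4 --
  RT 90: heading 90 -> 0
  FD 13.2: (-18.9,0) -> (-5.7,0) [heading=0, draw]
  REPEAT 3 [
    -- iteration 1/3 --
    FD 7.6: (-5.7,0) -> (1.9,0) [heading=0, draw]
    BK 5.7: (1.9,0) -> (-3.8,0) [heading=0, draw]
    -- iteration 2/3 --
    FD 7.6: (-3.8,0) -> (3.8,0) [heading=0, draw]
    BK 5.7: (3.8,0) -> (-1.9,0) [heading=0, draw]
    -- iteration 3/3 --
    FD 7.6: (-1.9,0) -> (5.7,0) [heading=0, draw]
    BK 5.7: (5.7,0) -> (0,0) [heading=0, draw]
  ]
]
Final: pos=(0,0), heading=0, 28 segment(s) drawn
Segments drawn: 28

Answer: 28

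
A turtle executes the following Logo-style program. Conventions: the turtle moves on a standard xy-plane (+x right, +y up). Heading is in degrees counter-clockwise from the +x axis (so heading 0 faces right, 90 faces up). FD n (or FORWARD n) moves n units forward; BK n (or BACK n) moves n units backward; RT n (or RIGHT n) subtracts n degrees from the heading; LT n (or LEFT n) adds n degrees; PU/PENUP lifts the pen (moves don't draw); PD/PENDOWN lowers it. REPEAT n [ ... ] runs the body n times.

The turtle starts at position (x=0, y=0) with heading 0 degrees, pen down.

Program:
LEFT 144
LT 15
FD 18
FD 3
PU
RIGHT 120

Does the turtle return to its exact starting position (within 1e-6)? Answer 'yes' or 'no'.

Executing turtle program step by step:
Start: pos=(0,0), heading=0, pen down
LT 144: heading 0 -> 144
LT 15: heading 144 -> 159
FD 18: (0,0) -> (-16.804,6.451) [heading=159, draw]
FD 3: (-16.804,6.451) -> (-19.605,7.526) [heading=159, draw]
PU: pen up
RT 120: heading 159 -> 39
Final: pos=(-19.605,7.526), heading=39, 2 segment(s) drawn

Start position: (0, 0)
Final position: (-19.605, 7.526)
Distance = 21; >= 1e-6 -> NOT closed

Answer: no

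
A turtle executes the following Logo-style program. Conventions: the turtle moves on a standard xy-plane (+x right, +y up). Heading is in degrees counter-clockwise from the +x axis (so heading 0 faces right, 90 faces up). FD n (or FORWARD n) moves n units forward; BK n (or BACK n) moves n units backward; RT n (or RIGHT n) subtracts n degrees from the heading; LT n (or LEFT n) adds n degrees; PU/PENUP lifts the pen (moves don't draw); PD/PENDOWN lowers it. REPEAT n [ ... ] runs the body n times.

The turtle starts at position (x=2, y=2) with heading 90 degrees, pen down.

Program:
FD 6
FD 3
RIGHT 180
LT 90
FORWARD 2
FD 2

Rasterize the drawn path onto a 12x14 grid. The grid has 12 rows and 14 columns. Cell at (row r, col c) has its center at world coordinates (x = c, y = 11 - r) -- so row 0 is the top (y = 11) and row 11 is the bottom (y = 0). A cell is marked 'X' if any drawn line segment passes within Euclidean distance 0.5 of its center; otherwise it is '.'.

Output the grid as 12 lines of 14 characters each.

Answer: ..XXXXX.......
..X...........
..X...........
..X...........
..X...........
..X...........
..X...........
..X...........
..X...........
..X...........
..............
..............

Derivation:
Segment 0: (2,2) -> (2,8)
Segment 1: (2,8) -> (2,11)
Segment 2: (2,11) -> (4,11)
Segment 3: (4,11) -> (6,11)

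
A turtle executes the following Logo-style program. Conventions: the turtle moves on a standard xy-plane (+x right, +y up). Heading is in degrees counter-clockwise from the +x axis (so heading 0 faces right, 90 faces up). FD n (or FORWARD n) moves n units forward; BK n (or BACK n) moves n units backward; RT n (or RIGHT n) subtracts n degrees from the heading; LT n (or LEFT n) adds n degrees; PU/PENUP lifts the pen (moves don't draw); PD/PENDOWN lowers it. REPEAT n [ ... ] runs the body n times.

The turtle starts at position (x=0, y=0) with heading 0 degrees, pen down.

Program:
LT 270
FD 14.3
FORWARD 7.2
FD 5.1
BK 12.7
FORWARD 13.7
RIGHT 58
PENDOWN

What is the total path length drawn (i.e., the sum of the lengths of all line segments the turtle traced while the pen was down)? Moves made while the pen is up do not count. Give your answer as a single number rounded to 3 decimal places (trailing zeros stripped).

Executing turtle program step by step:
Start: pos=(0,0), heading=0, pen down
LT 270: heading 0 -> 270
FD 14.3: (0,0) -> (0,-14.3) [heading=270, draw]
FD 7.2: (0,-14.3) -> (0,-21.5) [heading=270, draw]
FD 5.1: (0,-21.5) -> (0,-26.6) [heading=270, draw]
BK 12.7: (0,-26.6) -> (0,-13.9) [heading=270, draw]
FD 13.7: (0,-13.9) -> (0,-27.6) [heading=270, draw]
RT 58: heading 270 -> 212
PD: pen down
Final: pos=(0,-27.6), heading=212, 5 segment(s) drawn

Segment lengths:
  seg 1: (0,0) -> (0,-14.3), length = 14.3
  seg 2: (0,-14.3) -> (0,-21.5), length = 7.2
  seg 3: (0,-21.5) -> (0,-26.6), length = 5.1
  seg 4: (0,-26.6) -> (0,-13.9), length = 12.7
  seg 5: (0,-13.9) -> (0,-27.6), length = 13.7
Total = 53

Answer: 53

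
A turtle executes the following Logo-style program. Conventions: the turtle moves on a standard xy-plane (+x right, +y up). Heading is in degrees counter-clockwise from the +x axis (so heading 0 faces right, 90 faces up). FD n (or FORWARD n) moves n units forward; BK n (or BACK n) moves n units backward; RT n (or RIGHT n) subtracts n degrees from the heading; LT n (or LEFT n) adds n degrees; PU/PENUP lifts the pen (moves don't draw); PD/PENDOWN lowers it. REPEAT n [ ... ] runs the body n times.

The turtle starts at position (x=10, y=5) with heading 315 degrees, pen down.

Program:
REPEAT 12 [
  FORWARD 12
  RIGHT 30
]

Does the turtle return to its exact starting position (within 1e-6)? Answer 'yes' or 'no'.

Executing turtle program step by step:
Start: pos=(10,5), heading=315, pen down
REPEAT 12 [
  -- iteration 1/12 --
  FD 12: (10,5) -> (18.485,-3.485) [heading=315, draw]
  RT 30: heading 315 -> 285
  -- iteration 2/12 --
  FD 12: (18.485,-3.485) -> (21.591,-15.076) [heading=285, draw]
  RT 30: heading 285 -> 255
  -- iteration 3/12 --
  FD 12: (21.591,-15.076) -> (18.485,-26.668) [heading=255, draw]
  RT 30: heading 255 -> 225
  -- iteration 4/12 --
  FD 12: (18.485,-26.668) -> (10,-35.153) [heading=225, draw]
  RT 30: heading 225 -> 195
  -- iteration 5/12 --
  FD 12: (10,-35.153) -> (-1.591,-38.259) [heading=195, draw]
  RT 30: heading 195 -> 165
  -- iteration 6/12 --
  FD 12: (-1.591,-38.259) -> (-13.182,-35.153) [heading=165, draw]
  RT 30: heading 165 -> 135
  -- iteration 7/12 --
  FD 12: (-13.182,-35.153) -> (-21.668,-26.668) [heading=135, draw]
  RT 30: heading 135 -> 105
  -- iteration 8/12 --
  FD 12: (-21.668,-26.668) -> (-24.773,-15.076) [heading=105, draw]
  RT 30: heading 105 -> 75
  -- iteration 9/12 --
  FD 12: (-24.773,-15.076) -> (-21.668,-3.485) [heading=75, draw]
  RT 30: heading 75 -> 45
  -- iteration 10/12 --
  FD 12: (-21.668,-3.485) -> (-13.182,5) [heading=45, draw]
  RT 30: heading 45 -> 15
  -- iteration 11/12 --
  FD 12: (-13.182,5) -> (-1.591,8.106) [heading=15, draw]
  RT 30: heading 15 -> 345
  -- iteration 12/12 --
  FD 12: (-1.591,8.106) -> (10,5) [heading=345, draw]
  RT 30: heading 345 -> 315
]
Final: pos=(10,5), heading=315, 12 segment(s) drawn

Start position: (10, 5)
Final position: (10, 5)
Distance = 0; < 1e-6 -> CLOSED

Answer: yes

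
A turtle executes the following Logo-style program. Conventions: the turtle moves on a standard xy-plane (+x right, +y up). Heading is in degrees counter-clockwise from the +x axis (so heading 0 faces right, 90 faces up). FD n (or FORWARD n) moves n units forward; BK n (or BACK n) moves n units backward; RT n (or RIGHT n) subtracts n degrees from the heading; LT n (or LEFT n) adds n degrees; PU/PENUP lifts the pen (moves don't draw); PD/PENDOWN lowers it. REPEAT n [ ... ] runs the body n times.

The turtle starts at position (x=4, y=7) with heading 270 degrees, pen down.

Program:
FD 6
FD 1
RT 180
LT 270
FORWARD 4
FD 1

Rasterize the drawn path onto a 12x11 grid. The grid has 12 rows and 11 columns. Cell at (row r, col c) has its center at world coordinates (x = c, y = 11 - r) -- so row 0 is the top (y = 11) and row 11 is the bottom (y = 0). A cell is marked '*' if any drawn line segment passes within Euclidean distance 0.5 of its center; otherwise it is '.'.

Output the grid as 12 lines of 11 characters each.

Answer: ...........
...........
...........
...........
....*......
....*......
....*......
....*......
....*......
....*......
....*......
....******.

Derivation:
Segment 0: (4,7) -> (4,1)
Segment 1: (4,1) -> (4,0)
Segment 2: (4,0) -> (8,-0)
Segment 3: (8,-0) -> (9,-0)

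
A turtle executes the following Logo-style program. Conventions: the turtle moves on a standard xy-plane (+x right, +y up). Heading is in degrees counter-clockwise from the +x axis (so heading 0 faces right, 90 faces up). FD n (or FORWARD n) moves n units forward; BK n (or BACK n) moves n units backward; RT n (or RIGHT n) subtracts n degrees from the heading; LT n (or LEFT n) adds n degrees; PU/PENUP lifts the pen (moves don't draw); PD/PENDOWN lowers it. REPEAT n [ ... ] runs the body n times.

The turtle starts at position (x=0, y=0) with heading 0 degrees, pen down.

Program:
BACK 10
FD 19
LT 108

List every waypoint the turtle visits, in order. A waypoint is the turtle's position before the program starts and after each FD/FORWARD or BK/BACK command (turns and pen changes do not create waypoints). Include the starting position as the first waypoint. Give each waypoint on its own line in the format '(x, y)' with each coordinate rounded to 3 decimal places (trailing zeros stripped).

Answer: (0, 0)
(-10, 0)
(9, 0)

Derivation:
Executing turtle program step by step:
Start: pos=(0,0), heading=0, pen down
BK 10: (0,0) -> (-10,0) [heading=0, draw]
FD 19: (-10,0) -> (9,0) [heading=0, draw]
LT 108: heading 0 -> 108
Final: pos=(9,0), heading=108, 2 segment(s) drawn
Waypoints (3 total):
(0, 0)
(-10, 0)
(9, 0)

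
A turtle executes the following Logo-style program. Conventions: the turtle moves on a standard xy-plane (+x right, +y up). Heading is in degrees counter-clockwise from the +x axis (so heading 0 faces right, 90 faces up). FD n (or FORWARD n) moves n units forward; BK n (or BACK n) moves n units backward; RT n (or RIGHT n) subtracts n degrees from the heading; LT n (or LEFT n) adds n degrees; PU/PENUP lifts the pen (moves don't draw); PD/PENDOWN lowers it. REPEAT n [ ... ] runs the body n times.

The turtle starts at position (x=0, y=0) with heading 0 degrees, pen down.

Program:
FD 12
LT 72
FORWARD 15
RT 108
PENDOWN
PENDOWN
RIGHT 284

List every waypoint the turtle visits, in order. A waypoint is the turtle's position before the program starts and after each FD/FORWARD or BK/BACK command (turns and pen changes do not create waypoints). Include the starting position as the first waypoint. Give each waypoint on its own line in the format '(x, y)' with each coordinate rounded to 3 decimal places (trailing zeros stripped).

Executing turtle program step by step:
Start: pos=(0,0), heading=0, pen down
FD 12: (0,0) -> (12,0) [heading=0, draw]
LT 72: heading 0 -> 72
FD 15: (12,0) -> (16.635,14.266) [heading=72, draw]
RT 108: heading 72 -> 324
PD: pen down
PD: pen down
RT 284: heading 324 -> 40
Final: pos=(16.635,14.266), heading=40, 2 segment(s) drawn
Waypoints (3 total):
(0, 0)
(12, 0)
(16.635, 14.266)

Answer: (0, 0)
(12, 0)
(16.635, 14.266)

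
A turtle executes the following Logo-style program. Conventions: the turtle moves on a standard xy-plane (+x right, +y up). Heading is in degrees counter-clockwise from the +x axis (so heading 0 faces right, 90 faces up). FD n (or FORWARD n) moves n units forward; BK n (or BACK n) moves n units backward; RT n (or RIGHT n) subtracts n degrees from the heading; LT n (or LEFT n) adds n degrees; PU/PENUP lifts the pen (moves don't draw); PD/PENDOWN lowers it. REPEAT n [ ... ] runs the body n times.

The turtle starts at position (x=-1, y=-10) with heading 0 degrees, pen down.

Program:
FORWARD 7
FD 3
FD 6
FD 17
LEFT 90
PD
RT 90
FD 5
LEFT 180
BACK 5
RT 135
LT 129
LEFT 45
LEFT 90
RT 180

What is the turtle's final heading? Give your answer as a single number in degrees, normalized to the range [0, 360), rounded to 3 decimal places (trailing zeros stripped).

Executing turtle program step by step:
Start: pos=(-1,-10), heading=0, pen down
FD 7: (-1,-10) -> (6,-10) [heading=0, draw]
FD 3: (6,-10) -> (9,-10) [heading=0, draw]
FD 6: (9,-10) -> (15,-10) [heading=0, draw]
FD 17: (15,-10) -> (32,-10) [heading=0, draw]
LT 90: heading 0 -> 90
PD: pen down
RT 90: heading 90 -> 0
FD 5: (32,-10) -> (37,-10) [heading=0, draw]
LT 180: heading 0 -> 180
BK 5: (37,-10) -> (42,-10) [heading=180, draw]
RT 135: heading 180 -> 45
LT 129: heading 45 -> 174
LT 45: heading 174 -> 219
LT 90: heading 219 -> 309
RT 180: heading 309 -> 129
Final: pos=(42,-10), heading=129, 6 segment(s) drawn

Answer: 129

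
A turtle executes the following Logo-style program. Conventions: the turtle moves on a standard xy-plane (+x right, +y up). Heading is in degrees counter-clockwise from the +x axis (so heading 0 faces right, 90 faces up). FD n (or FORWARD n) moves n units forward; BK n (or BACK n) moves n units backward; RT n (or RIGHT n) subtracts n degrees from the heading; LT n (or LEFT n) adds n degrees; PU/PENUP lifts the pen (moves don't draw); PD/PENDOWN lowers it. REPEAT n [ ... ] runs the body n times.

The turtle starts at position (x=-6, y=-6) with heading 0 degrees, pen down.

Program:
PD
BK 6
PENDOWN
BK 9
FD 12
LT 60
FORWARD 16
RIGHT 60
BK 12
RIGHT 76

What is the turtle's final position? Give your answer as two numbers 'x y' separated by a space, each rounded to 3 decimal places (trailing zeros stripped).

Answer: -13 7.856

Derivation:
Executing turtle program step by step:
Start: pos=(-6,-6), heading=0, pen down
PD: pen down
BK 6: (-6,-6) -> (-12,-6) [heading=0, draw]
PD: pen down
BK 9: (-12,-6) -> (-21,-6) [heading=0, draw]
FD 12: (-21,-6) -> (-9,-6) [heading=0, draw]
LT 60: heading 0 -> 60
FD 16: (-9,-6) -> (-1,7.856) [heading=60, draw]
RT 60: heading 60 -> 0
BK 12: (-1,7.856) -> (-13,7.856) [heading=0, draw]
RT 76: heading 0 -> 284
Final: pos=(-13,7.856), heading=284, 5 segment(s) drawn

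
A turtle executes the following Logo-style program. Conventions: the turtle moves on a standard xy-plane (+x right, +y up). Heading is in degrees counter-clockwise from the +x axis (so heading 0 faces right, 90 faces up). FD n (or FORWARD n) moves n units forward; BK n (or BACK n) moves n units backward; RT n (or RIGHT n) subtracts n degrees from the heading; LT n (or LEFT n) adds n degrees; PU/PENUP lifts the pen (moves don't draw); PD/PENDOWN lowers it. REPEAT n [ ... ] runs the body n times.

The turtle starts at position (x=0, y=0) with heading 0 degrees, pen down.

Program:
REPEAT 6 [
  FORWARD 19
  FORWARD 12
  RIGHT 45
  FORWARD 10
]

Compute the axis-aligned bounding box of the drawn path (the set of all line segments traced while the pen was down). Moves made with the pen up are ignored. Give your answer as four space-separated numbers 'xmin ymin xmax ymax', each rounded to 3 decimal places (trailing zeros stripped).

Answer: -38.991 -98.983 59.991 0

Derivation:
Executing turtle program step by step:
Start: pos=(0,0), heading=0, pen down
REPEAT 6 [
  -- iteration 1/6 --
  FD 19: (0,0) -> (19,0) [heading=0, draw]
  FD 12: (19,0) -> (31,0) [heading=0, draw]
  RT 45: heading 0 -> 315
  FD 10: (31,0) -> (38.071,-7.071) [heading=315, draw]
  -- iteration 2/6 --
  FD 19: (38.071,-7.071) -> (51.506,-20.506) [heading=315, draw]
  FD 12: (51.506,-20.506) -> (59.991,-28.991) [heading=315, draw]
  RT 45: heading 315 -> 270
  FD 10: (59.991,-28.991) -> (59.991,-38.991) [heading=270, draw]
  -- iteration 3/6 --
  FD 19: (59.991,-38.991) -> (59.991,-57.991) [heading=270, draw]
  FD 12: (59.991,-57.991) -> (59.991,-69.991) [heading=270, draw]
  RT 45: heading 270 -> 225
  FD 10: (59.991,-69.991) -> (52.92,-77.062) [heading=225, draw]
  -- iteration 4/6 --
  FD 19: (52.92,-77.062) -> (39.485,-90.497) [heading=225, draw]
  FD 12: (39.485,-90.497) -> (31,-98.983) [heading=225, draw]
  RT 45: heading 225 -> 180
  FD 10: (31,-98.983) -> (21,-98.983) [heading=180, draw]
  -- iteration 5/6 --
  FD 19: (21,-98.983) -> (2,-98.983) [heading=180, draw]
  FD 12: (2,-98.983) -> (-10,-98.983) [heading=180, draw]
  RT 45: heading 180 -> 135
  FD 10: (-10,-98.983) -> (-17.071,-91.912) [heading=135, draw]
  -- iteration 6/6 --
  FD 19: (-17.071,-91.912) -> (-30.506,-78.477) [heading=135, draw]
  FD 12: (-30.506,-78.477) -> (-38.991,-69.991) [heading=135, draw]
  RT 45: heading 135 -> 90
  FD 10: (-38.991,-69.991) -> (-38.991,-59.991) [heading=90, draw]
]
Final: pos=(-38.991,-59.991), heading=90, 18 segment(s) drawn

Segment endpoints: x in {-38.991, -30.506, -17.071, -10, 0, 2, 19, 21, 31, 31, 38.071, 39.485, 51.506, 52.92, 59.991}, y in {-98.983, -91.912, -90.497, -78.477, -77.062, -69.991, -59.991, -57.991, -38.991, -28.991, -20.506, -7.071, 0}
xmin=-38.991, ymin=-98.983, xmax=59.991, ymax=0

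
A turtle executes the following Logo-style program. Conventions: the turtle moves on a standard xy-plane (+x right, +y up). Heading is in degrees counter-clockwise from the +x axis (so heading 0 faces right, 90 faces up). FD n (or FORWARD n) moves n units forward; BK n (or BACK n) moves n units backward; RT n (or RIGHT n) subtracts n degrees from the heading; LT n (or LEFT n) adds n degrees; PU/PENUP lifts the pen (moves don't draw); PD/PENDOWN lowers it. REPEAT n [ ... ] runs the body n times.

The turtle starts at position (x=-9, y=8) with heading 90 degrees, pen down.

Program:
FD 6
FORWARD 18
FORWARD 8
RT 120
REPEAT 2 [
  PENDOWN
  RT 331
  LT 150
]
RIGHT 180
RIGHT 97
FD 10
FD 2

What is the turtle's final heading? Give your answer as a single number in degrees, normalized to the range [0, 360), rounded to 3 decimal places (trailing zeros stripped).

Executing turtle program step by step:
Start: pos=(-9,8), heading=90, pen down
FD 6: (-9,8) -> (-9,14) [heading=90, draw]
FD 18: (-9,14) -> (-9,32) [heading=90, draw]
FD 8: (-9,32) -> (-9,40) [heading=90, draw]
RT 120: heading 90 -> 330
REPEAT 2 [
  -- iteration 1/2 --
  PD: pen down
  RT 331: heading 330 -> 359
  LT 150: heading 359 -> 149
  -- iteration 2/2 --
  PD: pen down
  RT 331: heading 149 -> 178
  LT 150: heading 178 -> 328
]
RT 180: heading 328 -> 148
RT 97: heading 148 -> 51
FD 10: (-9,40) -> (-2.707,47.771) [heading=51, draw]
FD 2: (-2.707,47.771) -> (-1.448,49.326) [heading=51, draw]
Final: pos=(-1.448,49.326), heading=51, 5 segment(s) drawn

Answer: 51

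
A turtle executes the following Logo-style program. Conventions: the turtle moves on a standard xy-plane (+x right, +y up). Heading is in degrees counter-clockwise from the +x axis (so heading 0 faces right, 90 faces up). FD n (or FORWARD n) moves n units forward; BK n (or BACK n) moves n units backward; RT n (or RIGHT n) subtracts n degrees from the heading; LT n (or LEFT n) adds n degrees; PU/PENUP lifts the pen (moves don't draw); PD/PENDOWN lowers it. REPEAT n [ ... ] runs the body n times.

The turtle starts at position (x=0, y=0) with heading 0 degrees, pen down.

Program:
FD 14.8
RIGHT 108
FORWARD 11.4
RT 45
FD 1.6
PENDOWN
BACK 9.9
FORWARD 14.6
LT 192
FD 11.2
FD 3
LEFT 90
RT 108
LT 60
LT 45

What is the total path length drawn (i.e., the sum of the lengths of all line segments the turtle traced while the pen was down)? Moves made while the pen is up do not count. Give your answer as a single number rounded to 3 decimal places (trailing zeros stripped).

Executing turtle program step by step:
Start: pos=(0,0), heading=0, pen down
FD 14.8: (0,0) -> (14.8,0) [heading=0, draw]
RT 108: heading 0 -> 252
FD 11.4: (14.8,0) -> (11.277,-10.842) [heading=252, draw]
RT 45: heading 252 -> 207
FD 1.6: (11.277,-10.842) -> (9.852,-11.568) [heading=207, draw]
PD: pen down
BK 9.9: (9.852,-11.568) -> (18.673,-7.074) [heading=207, draw]
FD 14.6: (18.673,-7.074) -> (5.664,-13.702) [heading=207, draw]
LT 192: heading 207 -> 39
FD 11.2: (5.664,-13.702) -> (14.368,-6.654) [heading=39, draw]
FD 3: (14.368,-6.654) -> (16.699,-4.766) [heading=39, draw]
LT 90: heading 39 -> 129
RT 108: heading 129 -> 21
LT 60: heading 21 -> 81
LT 45: heading 81 -> 126
Final: pos=(16.699,-4.766), heading=126, 7 segment(s) drawn

Segment lengths:
  seg 1: (0,0) -> (14.8,0), length = 14.8
  seg 2: (14.8,0) -> (11.277,-10.842), length = 11.4
  seg 3: (11.277,-10.842) -> (9.852,-11.568), length = 1.6
  seg 4: (9.852,-11.568) -> (18.673,-7.074), length = 9.9
  seg 5: (18.673,-7.074) -> (5.664,-13.702), length = 14.6
  seg 6: (5.664,-13.702) -> (14.368,-6.654), length = 11.2
  seg 7: (14.368,-6.654) -> (16.699,-4.766), length = 3
Total = 66.5

Answer: 66.5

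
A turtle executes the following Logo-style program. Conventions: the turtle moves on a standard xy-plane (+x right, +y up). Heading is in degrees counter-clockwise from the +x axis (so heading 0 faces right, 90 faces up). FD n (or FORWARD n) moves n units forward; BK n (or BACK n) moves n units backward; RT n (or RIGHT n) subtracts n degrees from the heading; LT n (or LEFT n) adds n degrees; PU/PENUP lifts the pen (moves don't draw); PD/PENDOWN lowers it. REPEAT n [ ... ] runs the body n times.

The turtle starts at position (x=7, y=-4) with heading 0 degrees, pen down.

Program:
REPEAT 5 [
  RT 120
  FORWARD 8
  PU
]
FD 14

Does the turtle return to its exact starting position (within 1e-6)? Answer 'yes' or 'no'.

Executing turtle program step by step:
Start: pos=(7,-4), heading=0, pen down
REPEAT 5 [
  -- iteration 1/5 --
  RT 120: heading 0 -> 240
  FD 8: (7,-4) -> (3,-10.928) [heading=240, draw]
  PU: pen up
  -- iteration 2/5 --
  RT 120: heading 240 -> 120
  FD 8: (3,-10.928) -> (-1,-4) [heading=120, move]
  PU: pen up
  -- iteration 3/5 --
  RT 120: heading 120 -> 0
  FD 8: (-1,-4) -> (7,-4) [heading=0, move]
  PU: pen up
  -- iteration 4/5 --
  RT 120: heading 0 -> 240
  FD 8: (7,-4) -> (3,-10.928) [heading=240, move]
  PU: pen up
  -- iteration 5/5 --
  RT 120: heading 240 -> 120
  FD 8: (3,-10.928) -> (-1,-4) [heading=120, move]
  PU: pen up
]
FD 14: (-1,-4) -> (-8,8.124) [heading=120, move]
Final: pos=(-8,8.124), heading=120, 1 segment(s) drawn

Start position: (7, -4)
Final position: (-8, 8.124)
Distance = 19.287; >= 1e-6 -> NOT closed

Answer: no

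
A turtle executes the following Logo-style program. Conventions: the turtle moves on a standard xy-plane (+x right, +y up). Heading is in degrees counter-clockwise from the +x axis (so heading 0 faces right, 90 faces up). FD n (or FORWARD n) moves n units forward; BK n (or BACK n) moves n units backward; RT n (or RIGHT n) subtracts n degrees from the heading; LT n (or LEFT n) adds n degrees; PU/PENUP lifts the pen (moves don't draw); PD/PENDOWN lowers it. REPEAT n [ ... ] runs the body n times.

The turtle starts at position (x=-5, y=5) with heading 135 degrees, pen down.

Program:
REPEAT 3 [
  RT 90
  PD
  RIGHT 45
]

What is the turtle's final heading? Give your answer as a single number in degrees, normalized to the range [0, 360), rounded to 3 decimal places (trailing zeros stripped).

Answer: 90

Derivation:
Executing turtle program step by step:
Start: pos=(-5,5), heading=135, pen down
REPEAT 3 [
  -- iteration 1/3 --
  RT 90: heading 135 -> 45
  PD: pen down
  RT 45: heading 45 -> 0
  -- iteration 2/3 --
  RT 90: heading 0 -> 270
  PD: pen down
  RT 45: heading 270 -> 225
  -- iteration 3/3 --
  RT 90: heading 225 -> 135
  PD: pen down
  RT 45: heading 135 -> 90
]
Final: pos=(-5,5), heading=90, 0 segment(s) drawn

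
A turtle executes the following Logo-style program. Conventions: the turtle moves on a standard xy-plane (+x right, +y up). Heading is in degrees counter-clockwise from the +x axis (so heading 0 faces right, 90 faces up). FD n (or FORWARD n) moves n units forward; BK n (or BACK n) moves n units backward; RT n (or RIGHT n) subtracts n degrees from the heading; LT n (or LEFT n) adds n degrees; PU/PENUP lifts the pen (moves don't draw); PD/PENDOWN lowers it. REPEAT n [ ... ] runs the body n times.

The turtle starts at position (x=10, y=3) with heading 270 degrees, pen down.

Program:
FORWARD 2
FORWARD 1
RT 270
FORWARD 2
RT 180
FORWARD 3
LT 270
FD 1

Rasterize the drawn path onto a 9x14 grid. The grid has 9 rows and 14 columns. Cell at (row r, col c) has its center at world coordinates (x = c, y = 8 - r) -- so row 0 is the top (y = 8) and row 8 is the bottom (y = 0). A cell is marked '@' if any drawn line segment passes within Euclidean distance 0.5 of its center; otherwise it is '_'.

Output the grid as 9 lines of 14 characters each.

Segment 0: (10,3) -> (10,1)
Segment 1: (10,1) -> (10,0)
Segment 2: (10,0) -> (12,0)
Segment 3: (12,0) -> (9,-0)
Segment 4: (9,-0) -> (9,1)

Answer: ______________
______________
______________
______________
______________
__________@___
__________@___
_________@@___
_________@@@@_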